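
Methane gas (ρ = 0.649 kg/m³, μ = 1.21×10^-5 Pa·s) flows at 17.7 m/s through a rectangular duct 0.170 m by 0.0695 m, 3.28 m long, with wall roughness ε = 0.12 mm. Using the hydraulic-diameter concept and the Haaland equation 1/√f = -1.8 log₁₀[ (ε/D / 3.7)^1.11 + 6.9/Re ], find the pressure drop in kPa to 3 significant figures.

ΔP ≈ 0.0771 kPa

Hydraulic diameter D_h = 4A/P = 4·(0.17·0.0695)/(2·(0.17+0.0695)) = 0.04726/0.479 = 0.09866 m.
Re = ρVD_h/μ = 0.649·17.7·0.09866/1.21e-05 = 9.367e+04.
ε/D_h = 0.00012/0.09866 = 0.00122; Haaland gives 1/√f = -1.8 log₁₀[0.000136+7.37e-05] = 6.621, so f = 0.02281.
ΔP = f(L/D_h)(ρV²/2) = 0.02281·3.28/0.09866·101.7 = 77.09 Pa.
ΔP = 0.0771 kPa.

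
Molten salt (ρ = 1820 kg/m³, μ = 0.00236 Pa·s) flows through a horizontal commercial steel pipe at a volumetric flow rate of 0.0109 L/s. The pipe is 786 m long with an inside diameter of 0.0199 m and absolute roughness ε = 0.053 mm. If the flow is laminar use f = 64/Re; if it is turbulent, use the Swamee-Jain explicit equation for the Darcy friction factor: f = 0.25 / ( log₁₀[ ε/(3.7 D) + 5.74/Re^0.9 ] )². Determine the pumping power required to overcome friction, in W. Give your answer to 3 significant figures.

P ≈ 0.0573 W

Q = 0.0109 L/s = 0.0109/1000 = 1.09e-05 m³/s.
Cross-sectional area A = πD²/4 = π(0.0199)²/4 = 0.000311 m²; mean velocity V = Q/A = 1.09e-05/0.000311 = 0.03505 m/s.
Reynolds number Re = ρVD/μ = 1820 · 0.03505 · 0.0199 / 0.00236 = 537.8.
Re < 2300 → laminar flow, so f = 64/Re = 64/537.8 = 0.119 (the turbulent correlation is not needed).
Darcy-Weisbach: ΔP = f(L/D)(ρV²/2) = 0.119·(786/0.0199)·(1820·0.03505²/2) = 0.119·3.95e+04·1.118 = 5253 Pa.
Pumping power P = QΔP = 1.09e-05·5253 = 0.05726 W = 0.0573 W.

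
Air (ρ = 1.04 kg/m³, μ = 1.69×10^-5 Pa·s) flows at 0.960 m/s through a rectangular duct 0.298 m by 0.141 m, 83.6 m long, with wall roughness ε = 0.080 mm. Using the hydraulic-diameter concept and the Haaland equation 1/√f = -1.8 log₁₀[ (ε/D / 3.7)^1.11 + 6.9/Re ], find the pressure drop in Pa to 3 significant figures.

ΔP ≈ 6.36 Pa

Hydraulic diameter D_h = 4A/P = 4·(0.298·0.141)/(2·(0.298+0.141)) = 0.1681/0.878 = 0.1914 m.
Re = ρVD_h/μ = 1.04·0.96·0.1914/1.69e-05 = 1.131e+04.
ε/D_h = 8e-05/0.1914 = 0.000418; Haaland gives 1/√f = -1.8 log₁₀[4.16e-05+0.00061] = 5.735, so f = 0.03041.
ΔP = f(L/D_h)(ρV²/2) = 0.03041·83.6/0.1914·0.4792 = 6.364 Pa.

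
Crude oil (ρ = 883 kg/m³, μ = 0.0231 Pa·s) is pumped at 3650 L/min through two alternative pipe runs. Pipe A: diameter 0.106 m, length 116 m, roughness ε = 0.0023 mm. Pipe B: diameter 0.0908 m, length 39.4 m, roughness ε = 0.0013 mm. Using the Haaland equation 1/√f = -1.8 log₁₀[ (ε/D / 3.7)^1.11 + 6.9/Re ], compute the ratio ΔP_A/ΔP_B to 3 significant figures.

Pipe A: V = Q/A = 0.06083/0.008825 = 6.894 m/s; Re = 2.793e+04; ε/D = 2.17e-05; Haaland → f = 0.02376; ΔP_A = f(L/D)(ρV²/2) = 5.454e+05 Pa.
Pipe B: V = Q/A = 0.06083/0.006475 = 9.395 m/s; Re = 3.261e+04; ε/D = 1.43e-05; Haaland → f = 0.02288; ΔP_B = f(L/D)(ρV²/2) = 3.869e+05 Pa.
ΔP_A/ΔP_B = 5.454e+05/3.869e+05 = 1.41.

ΔP_A/ΔP_B ≈ 1.41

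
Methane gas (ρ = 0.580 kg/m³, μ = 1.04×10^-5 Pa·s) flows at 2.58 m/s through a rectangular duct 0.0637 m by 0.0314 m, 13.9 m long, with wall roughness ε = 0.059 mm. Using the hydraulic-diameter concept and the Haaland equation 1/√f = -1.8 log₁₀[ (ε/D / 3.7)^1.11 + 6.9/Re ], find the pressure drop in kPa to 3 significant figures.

ΔP ≈ 0.0236 kPa

Hydraulic diameter D_h = 4A/P = 4·(0.0637·0.0314)/(2·(0.0637+0.0314)) = 0.008001/0.1902 = 0.04206 m.
Re = ρVD_h/μ = 0.58·2.58·0.04206/1.04e-05 = 6052.
ε/D_h = 5.9e-05/0.04206 = 0.0014; Haaland gives 1/√f = -1.8 log₁₀[0.000159+0.00114] = 5.195, so f = 0.03705.
ΔP = f(L/D_h)(ρV²/2) = 0.03705·13.9/0.04206·1.93 = 23.63 Pa.
ΔP = 0.0236 kPa.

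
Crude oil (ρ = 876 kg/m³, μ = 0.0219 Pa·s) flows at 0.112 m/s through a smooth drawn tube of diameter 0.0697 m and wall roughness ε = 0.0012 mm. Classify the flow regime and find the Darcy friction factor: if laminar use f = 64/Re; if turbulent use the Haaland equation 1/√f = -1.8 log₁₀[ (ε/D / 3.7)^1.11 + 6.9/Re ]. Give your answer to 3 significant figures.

f ≈ 0.205

Re = ρVD/μ = 876·0.112·0.0697/0.0219 = 312.3.
Re < 2300 → laminar, so f = 64/Re = 0.205 (roughness is irrelevant in laminar flow).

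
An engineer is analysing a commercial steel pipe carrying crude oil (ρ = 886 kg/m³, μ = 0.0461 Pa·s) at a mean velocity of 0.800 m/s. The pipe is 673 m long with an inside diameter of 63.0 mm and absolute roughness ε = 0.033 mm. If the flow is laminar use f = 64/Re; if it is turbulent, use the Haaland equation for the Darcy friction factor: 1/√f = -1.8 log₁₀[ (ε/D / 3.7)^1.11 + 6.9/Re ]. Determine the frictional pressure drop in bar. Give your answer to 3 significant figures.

Reynolds number Re = ρVD/μ = 886 · 0.8 · 0.063 / 0.0461 = 968.6.
Re < 2300 → laminar flow, so f = 64/Re = 64/968.6 = 0.06607 (the turbulent correlation is not needed).
Darcy-Weisbach: ΔP = f(L/D)(ρV²/2) = 0.06607·(673/0.063)·(886·0.8²/2) = 0.06607·1.068e+04·283.5 = 2.001e+05 Pa.
ΔP = 2.001e+05 Pa = 2.00 bar.

ΔP ≈ 2.00 bar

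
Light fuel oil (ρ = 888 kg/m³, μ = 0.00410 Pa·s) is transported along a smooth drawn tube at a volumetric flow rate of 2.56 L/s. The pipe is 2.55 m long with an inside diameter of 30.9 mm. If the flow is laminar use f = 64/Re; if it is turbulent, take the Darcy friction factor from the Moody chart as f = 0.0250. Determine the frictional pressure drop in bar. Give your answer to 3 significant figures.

ΔP ≈ 0.107 bar

Q = 2.56 L/s = 2.56/1000 = 0.00256 m³/s.
Cross-sectional area A = πD²/4 = π(0.0309)²/4 = 0.0007499 m²; mean velocity V = Q/A = 0.00256/0.0007499 = 3.414 m/s.
Reynolds number Re = ρVD/μ = 888 · 3.414 · 0.0309 / 0.0041 = 2.285e+04.
Re > 4000 → turbulent; use the Moody-chart value f = 0.0250.
Darcy-Weisbach: ΔP = f(L/D)(ρV²/2) = 0.025·(2.55/0.0309)·(888·3.414²/2) = 0.025·82.52·5174 = 1.068e+04 Pa.
ΔP = 1.068e+04 Pa = 0.107 bar.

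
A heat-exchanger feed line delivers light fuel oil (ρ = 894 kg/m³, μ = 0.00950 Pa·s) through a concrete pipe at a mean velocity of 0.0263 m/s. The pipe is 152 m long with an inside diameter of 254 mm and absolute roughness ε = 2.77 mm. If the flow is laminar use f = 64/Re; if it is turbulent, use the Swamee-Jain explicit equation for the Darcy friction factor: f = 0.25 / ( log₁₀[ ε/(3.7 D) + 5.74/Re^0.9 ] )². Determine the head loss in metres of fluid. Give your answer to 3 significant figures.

h_f ≈ 0.00215 m

Reynolds number Re = ρVD/μ = 894 · 0.0263 · 0.254 / 0.0095 = 628.6.
Re < 2300 → laminar flow, so f = 64/Re = 64/628.6 = 0.1018 (the turbulent correlation is not needed).
Darcy-Weisbach: ΔP = f(L/D)(ρV²/2) = 0.1018·(152/0.254)·(894·0.0263²/2) = 0.1018·598.4·0.3092 = 18.84 Pa.
Head loss h_f = ΔP/(ρg) = 18.84/(894·9.81) = 0.00215 m.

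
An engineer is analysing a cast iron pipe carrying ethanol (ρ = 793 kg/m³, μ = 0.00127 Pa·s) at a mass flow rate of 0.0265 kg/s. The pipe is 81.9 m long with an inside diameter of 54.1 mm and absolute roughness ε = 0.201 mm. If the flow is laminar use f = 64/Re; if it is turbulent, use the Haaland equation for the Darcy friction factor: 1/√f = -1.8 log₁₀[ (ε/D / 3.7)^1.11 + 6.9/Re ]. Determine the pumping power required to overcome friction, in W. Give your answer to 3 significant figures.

A = πD²/4 = π(0.0541)²/4 = 0.002299 m²; mean velocity V = ṁ/(ρA) = 0.0265/(793 · 0.002299) = 0.01454 m/s.
Reynolds number Re = ρVD/μ = 793 · 0.01454 · 0.0541 / 0.00127 = 491.1.
Re < 2300 → laminar flow, so f = 64/Re = 64/491.1 = 0.1303 (the turbulent correlation is not needed).
Darcy-Weisbach: ΔP = f(L/D)(ρV²/2) = 0.1303·(81.9/0.0541)·(793·0.01454²/2) = 0.1303·1514·0.0838 = 16.53 Pa.
Q = ṁ/ρ = 0.0265/793 = 3.342e-05 m³/s.
Pumping power P = QΔP = 3.342e-05·16.53 = 5.525×10^-4 W = 5.52×10^-4 W.

P ≈ 5.52×10^-4 W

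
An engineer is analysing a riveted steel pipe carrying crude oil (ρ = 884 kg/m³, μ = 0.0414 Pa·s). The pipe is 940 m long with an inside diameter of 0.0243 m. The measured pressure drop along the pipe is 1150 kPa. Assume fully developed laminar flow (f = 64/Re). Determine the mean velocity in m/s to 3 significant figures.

V ≈ 0.545 m/s

For laminar flow, f = 64/Re with Re = ρVD/μ, so Darcy-Weisbach reduces to ΔP = 32μLV/D². Solving for V: V = ΔP·D²/(32μL) = 1.15e+06·(0.0243)²/(32·0.0414·940) = 0.5453 m/s.
Check: Re = ρVD/μ = 884·0.5453·0.0243/0.0414 = 282.9 < 2300, so the laminar assumption holds.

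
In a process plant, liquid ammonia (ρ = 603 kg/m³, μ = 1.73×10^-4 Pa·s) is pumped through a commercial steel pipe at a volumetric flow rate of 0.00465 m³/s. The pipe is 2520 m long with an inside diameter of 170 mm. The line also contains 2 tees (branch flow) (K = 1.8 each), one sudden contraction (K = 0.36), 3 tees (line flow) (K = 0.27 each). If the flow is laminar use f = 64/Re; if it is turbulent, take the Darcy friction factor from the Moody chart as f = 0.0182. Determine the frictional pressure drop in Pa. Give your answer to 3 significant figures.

ΔP ≈ 3470 Pa

Cross-sectional area A = πD²/4 = π(0.17)²/4 = 0.0227 m²; mean velocity V = Q/A = 0.00465/0.0227 = 0.2049 m/s.
Reynolds number Re = ρVD/μ = 603 · 0.2049 · 0.17 / 0.000173 = 1.214e+05.
Re > 4000 → turbulent; use the Moody-chart value f = 0.0182.
Total minor-loss coefficient ΣK = 2·1.8 + 1·0.36 + 3·0.27 = 4.77.
ΔP = [f·L/D + ΣK]·(ρV²/2) = [0.0182·2520/0.17 + 4.77]·(603·0.2049²/2) = [269.8 + 4.77]·12.65 = 3474 Pa.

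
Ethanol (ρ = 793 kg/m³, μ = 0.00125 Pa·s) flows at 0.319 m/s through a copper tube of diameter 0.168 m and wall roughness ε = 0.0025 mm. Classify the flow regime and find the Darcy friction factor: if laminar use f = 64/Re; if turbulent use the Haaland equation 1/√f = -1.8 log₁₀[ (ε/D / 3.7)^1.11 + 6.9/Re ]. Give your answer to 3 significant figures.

Re = ρVD/μ = 793·0.319·0.168/0.00125 = 3.4e+04.
Re > 4000 → turbulent. ε/D = 2.5e-06/0.168 = 1.49e-05; Haaland: 1/√f = -1.8 log₁₀[1.03e-06 + 0.000203] = 6.643, so f = 0.02266.

f ≈ 0.0227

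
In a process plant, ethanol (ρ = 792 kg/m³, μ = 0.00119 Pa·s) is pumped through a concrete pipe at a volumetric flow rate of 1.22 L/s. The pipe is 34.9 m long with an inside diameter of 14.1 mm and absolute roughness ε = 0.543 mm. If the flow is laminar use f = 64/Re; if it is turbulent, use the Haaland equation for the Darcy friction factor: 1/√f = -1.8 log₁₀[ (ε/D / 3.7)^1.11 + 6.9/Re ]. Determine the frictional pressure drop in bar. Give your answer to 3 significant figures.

ΔP ≈ 38.4 bar

Q = 1.22 L/s = 1.22/1000 = 0.00122 m³/s.
Cross-sectional area A = πD²/4 = π(0.0141)²/4 = 0.0001561 m²; mean velocity V = Q/A = 0.00122/0.0001561 = 7.813 m/s.
Reynolds number Re = ρVD/μ = 792 · 7.813 · 0.0141 / 0.00119 = 7.332e+04.
Re > 4000 → turbulent. Relative roughness ε/D = 0.000543/0.0141 = 0.0385. Haaland: 1/√f = -1.8 log₁₀[(0.0385/3.7)^1.11 + 6.9/7.332e+04] = -1.8 log₁₀[0.0063 + 9.41e-05] = 3.95, so f = 0.0641.
Darcy-Weisbach: ΔP = f(L/D)(ρV²/2) = 0.0641·(34.9/0.0141)·(792·7.813²/2) = 0.0641·2475·2.417e+04 = 3.836e+06 Pa.
ΔP = 3.836e+06 Pa = 38.4 bar.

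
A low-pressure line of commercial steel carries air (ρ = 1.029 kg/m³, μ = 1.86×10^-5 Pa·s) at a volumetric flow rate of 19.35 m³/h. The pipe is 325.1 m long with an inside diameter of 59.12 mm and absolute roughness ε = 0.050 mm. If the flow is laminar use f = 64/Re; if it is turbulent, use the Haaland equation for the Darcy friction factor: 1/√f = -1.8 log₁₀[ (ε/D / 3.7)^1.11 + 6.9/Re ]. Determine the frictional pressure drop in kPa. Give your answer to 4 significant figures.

Q = 19.35 m³/h = 19.35/3600 = 0.005375 m³/s.
Cross-sectional area A = πD²/4 = π(0.05912)²/4 = 0.002745 m²; mean velocity V = Q/A = 0.005375/0.002745 = 1.958 m/s.
Reynolds number Re = ρVD/μ = 1.029 · 1.958 · 0.05912 / 1.86e-05 = 6404.
Re > 4000 → turbulent. Relative roughness ε/D = 5e-05/0.05912 = 0.000846. Haaland: 1/√f = -1.8 log₁₀[(0.000846/3.7)^1.11 + 6.9/6404] = -1.8 log₁₀[9.09e-05 + 0.00108] = 5.278, so f = 0.03589.
Darcy-Weisbach: ΔP = f(L/D)(ρV²/2) = 0.03589·(325.1/0.05912)·(1.029·1.958²/2) = 0.03589·5499·1.973 = 389.3 Pa.
ΔP = 389.3 Pa = 0.3893 kPa.

ΔP ≈ 0.3893 kPa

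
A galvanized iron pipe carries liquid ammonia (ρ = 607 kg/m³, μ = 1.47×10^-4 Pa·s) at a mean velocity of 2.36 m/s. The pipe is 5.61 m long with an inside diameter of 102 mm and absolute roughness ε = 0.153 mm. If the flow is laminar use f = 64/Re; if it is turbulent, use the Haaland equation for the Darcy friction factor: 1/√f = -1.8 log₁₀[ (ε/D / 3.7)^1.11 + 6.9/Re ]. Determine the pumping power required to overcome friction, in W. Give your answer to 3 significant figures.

Reynolds number Re = ρVD/μ = 607 · 2.36 · 0.102 / 0.000147 = 9.94e+05.
Re > 4000 → turbulent. Relative roughness ε/D = 0.000153/0.102 = 0.0015. Haaland: 1/√f = -1.8 log₁₀[(0.0015/3.7)^1.11 + 6.9/9.94e+05] = -1.8 log₁₀[0.000172 + 6.94e-06] = 6.746, so f = 0.02197.
Darcy-Weisbach: ΔP = f(L/D)(ρV²/2) = 0.02197·(5.61/0.102)·(607·2.36²/2) = 0.02197·55·1690 = 2043 Pa.
Q = V·A = 2.36·0.008171 = 0.01928 m³/s.
Pumping power P = QΔP = 0.01928·2043 = 39.39 W = 39.4 W.

P ≈ 39.4 W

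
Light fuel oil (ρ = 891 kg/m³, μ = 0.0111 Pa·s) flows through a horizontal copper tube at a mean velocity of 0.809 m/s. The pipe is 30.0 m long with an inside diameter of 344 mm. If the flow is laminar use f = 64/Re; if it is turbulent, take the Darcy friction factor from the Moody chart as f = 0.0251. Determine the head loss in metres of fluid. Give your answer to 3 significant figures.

Reynolds number Re = ρVD/μ = 891 · 0.809 · 0.344 / 0.0111 = 2.234e+04.
Re > 4000 → turbulent; use the Moody-chart value f = 0.0251.
Darcy-Weisbach: ΔP = f(L/D)(ρV²/2) = 0.0251·(30/0.344)·(891·0.809²/2) = 0.0251·87.21·291.6 = 638.2 Pa.
Head loss h_f = ΔP/(ρg) = 638.2/(891·9.81) = 0.0730 m.

h_f ≈ 0.0730 m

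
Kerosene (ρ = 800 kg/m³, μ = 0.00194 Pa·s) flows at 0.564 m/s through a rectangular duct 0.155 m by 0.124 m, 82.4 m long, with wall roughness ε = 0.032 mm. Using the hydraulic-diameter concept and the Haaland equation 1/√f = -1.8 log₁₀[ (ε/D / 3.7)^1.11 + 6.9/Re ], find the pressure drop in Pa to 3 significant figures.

ΔP ≈ 1790 Pa

Hydraulic diameter D_h = 4A/P = 4·(0.155·0.124)/(2·(0.155+0.124)) = 0.07688/0.558 = 0.1378 m.
Re = ρVD_h/μ = 800·0.564·0.1378/0.00194 = 3.204e+04.
ε/D_h = 3.2e-05/0.1378 = 0.000232; Haaland gives 1/√f = -1.8 log₁₀[2.17e-05+0.000215] = 6.526, so f = 0.02348.
ΔP = f(L/D_h)(ρV²/2) = 0.02348·82.4/0.1378·127.2 = 1787 Pa.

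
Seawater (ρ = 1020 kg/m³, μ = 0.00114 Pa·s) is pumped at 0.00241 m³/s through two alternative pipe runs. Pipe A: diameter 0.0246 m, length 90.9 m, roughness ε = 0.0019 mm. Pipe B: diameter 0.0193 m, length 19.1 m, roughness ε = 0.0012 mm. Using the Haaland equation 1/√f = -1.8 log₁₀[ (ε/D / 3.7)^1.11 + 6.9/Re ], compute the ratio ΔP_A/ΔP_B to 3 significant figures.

Pipe A: V = Q/A = 0.00241/0.0004753 = 5.071 m/s; Re = 1.116e+05; ε/D = 7.72e-05; Haaland → f = 0.01778; ΔP_A = f(L/D)(ρV²/2) = 8.616e+05 Pa.
Pipe B: V = Q/A = 0.00241/0.0002926 = 8.238 m/s; Re = 1.423e+05; ε/D = 6.22e-05; Haaland → f = 0.01692; ΔP_B = f(L/D)(ρV²/2) = 5.794e+05 Pa.
ΔP_A/ΔP_B = 8.616e+05/5.794e+05 = 1.49.

ΔP_A/ΔP_B ≈ 1.49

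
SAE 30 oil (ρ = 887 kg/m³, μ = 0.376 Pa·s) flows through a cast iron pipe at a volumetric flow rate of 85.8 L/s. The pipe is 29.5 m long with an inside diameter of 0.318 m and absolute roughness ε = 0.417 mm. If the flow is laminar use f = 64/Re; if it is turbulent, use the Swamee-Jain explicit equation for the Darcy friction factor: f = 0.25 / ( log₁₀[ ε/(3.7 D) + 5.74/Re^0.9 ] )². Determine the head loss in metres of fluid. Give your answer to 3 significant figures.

Q = 85.8 L/s = 85.8/1000 = 0.0858 m³/s.
Cross-sectional area A = πD²/4 = π(0.318)²/4 = 0.07942 m²; mean velocity V = Q/A = 0.0858/0.07942 = 1.08 m/s.
Reynolds number Re = ρVD/μ = 887 · 1.08 · 0.318 / 0.376 = 810.4.
Re < 2300 → laminar flow, so f = 64/Re = 64/810.4 = 0.07897 (the turbulent correlation is not needed).
Darcy-Weisbach: ΔP = f(L/D)(ρV²/2) = 0.07897·(29.5/0.318)·(887·1.08²/2) = 0.07897·92.77·517.6 = 3792 Pa.
Head loss h_f = ΔP/(ρg) = 3792/(887·9.81) = 0.436 m.

h_f ≈ 0.436 m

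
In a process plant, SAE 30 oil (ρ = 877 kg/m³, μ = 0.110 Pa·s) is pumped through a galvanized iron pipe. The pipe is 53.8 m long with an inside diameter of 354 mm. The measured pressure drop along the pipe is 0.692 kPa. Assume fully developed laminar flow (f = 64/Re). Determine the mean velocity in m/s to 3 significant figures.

For laminar flow, f = 64/Re with Re = ρVD/μ, so Darcy-Weisbach reduces to ΔP = 32μLV/D². Solving for V: V = ΔP·D²/(32μL) = 692·(0.354)²/(32·0.11·53.8) = 0.4579 m/s.
Check: Re = ρVD/μ = 877·0.4579·0.354/0.11 = 1292 < 2300, so the laminar assumption holds.

V ≈ 0.458 m/s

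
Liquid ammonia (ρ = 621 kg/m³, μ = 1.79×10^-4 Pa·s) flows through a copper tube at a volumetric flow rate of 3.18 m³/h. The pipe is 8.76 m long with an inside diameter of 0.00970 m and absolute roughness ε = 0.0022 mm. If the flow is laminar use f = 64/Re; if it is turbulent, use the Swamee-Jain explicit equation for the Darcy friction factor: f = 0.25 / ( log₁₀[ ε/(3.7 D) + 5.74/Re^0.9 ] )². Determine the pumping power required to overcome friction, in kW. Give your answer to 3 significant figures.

P ≈ 0.568 kW

Q = 3.18 m³/h = 3.18/3600 = 0.0008833 m³/s.
Cross-sectional area A = πD²/4 = π(0.0097)²/4 = 7.39e-05 m²; mean velocity V = Q/A = 0.0008833/7.39e-05 = 11.95 m/s.
Reynolds number Re = ρVD/μ = 621 · 11.95 · 0.0097 / 0.000179 = 4.023e+05.
Re > 4000 → turbulent. Relative roughness ε/D = 2.2e-06/0.0097 = 0.000227. Swamee-Jain: f = 0.25/(log₁₀[0.000227/3.7 + 5.74/4.023e+05^0.9])² = 0.25/(log₁₀[6.13e-05 + 5.19e-05])² = 0.25/(-3.946)² = 0.01605.
Darcy-Weisbach: ΔP = f(L/D)(ρV²/2) = 0.01605·(8.76/0.0097)·(621·11.95²/2) = 0.01605·903.1·4.437e+04 = 6.432e+05 Pa.
Pumping power P = QΔP = 0.0008833·6.432e+05 = 568.1 W = 0.568 kW.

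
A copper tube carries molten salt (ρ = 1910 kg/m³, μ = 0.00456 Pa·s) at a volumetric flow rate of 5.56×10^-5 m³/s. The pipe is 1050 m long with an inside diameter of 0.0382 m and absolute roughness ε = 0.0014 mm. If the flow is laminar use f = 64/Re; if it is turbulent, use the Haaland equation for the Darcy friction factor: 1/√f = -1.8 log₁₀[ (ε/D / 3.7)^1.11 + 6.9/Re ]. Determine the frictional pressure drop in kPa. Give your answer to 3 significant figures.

ΔP ≈ 5.09 kPa

Cross-sectional area A = πD²/4 = π(0.0382)²/4 = 0.001146 m²; mean velocity V = Q/A = 5.56e-05/0.001146 = 0.04851 m/s.
Reynolds number Re = ρVD/μ = 1910 · 0.04851 · 0.0382 / 0.00456 = 776.2.
Re < 2300 → laminar flow, so f = 64/Re = 64/776.2 = 0.08245 (the turbulent correlation is not needed).
Darcy-Weisbach: ΔP = f(L/D)(ρV²/2) = 0.08245·(1050/0.0382)·(1910·0.04851²/2) = 0.08245·2.749e+04·2.248 = 5094 Pa.
ΔP = 5094 Pa = 5.09 kPa.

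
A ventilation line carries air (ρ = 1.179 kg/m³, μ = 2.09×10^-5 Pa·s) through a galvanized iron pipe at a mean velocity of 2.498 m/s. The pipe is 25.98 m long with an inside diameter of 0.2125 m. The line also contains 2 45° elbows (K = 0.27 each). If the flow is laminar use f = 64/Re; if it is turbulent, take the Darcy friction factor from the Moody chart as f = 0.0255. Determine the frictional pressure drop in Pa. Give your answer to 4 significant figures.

ΔP ≈ 13.45 Pa

Reynolds number Re = ρVD/μ = 1.179 · 2.498 · 0.2125 / 2.09e-05 = 2.994e+04.
Re > 4000 → turbulent; use the Moody-chart value f = 0.0255.
Total minor-loss coefficient ΣK = 2·0.27 = 0.54.
ΔP = [f·L/D + ΣK]·(ρV²/2) = [0.0255·25.98/0.2125 + 0.54]·(1.179·2.498²/2) = [3.118 + 0.54]·3.678 = 13.45 Pa.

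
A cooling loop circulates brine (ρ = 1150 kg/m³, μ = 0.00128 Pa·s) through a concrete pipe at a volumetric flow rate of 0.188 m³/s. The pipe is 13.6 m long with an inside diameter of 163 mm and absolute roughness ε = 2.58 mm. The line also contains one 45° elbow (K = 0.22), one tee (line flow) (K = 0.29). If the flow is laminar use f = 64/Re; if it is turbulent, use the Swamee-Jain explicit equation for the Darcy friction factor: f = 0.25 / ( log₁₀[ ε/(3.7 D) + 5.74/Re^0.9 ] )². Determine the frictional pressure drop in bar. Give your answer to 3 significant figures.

Cross-sectional area A = πD²/4 = π(0.163)²/4 = 0.02087 m²; mean velocity V = Q/A = 0.188/0.02087 = 9.009 m/s.
Reynolds number Re = ρVD/μ = 1150 · 9.009 · 0.163 / 0.00128 = 1.319e+06.
Re > 4000 → turbulent. Relative roughness ε/D = 0.00258/0.163 = 0.0158. Swamee-Jain: f = 0.25/(log₁₀[0.0158/3.7 + 5.74/1.319e+06^0.9])² = 0.25/(log₁₀[0.00428 + 1.78e-05])² = 0.25/(-2.367)² = 0.04462.
Total minor-loss coefficient ΣK = 1·0.22 + 1·0.29 = 0.51.
ΔP = [f·L/D + ΣK]·(ρV²/2) = [0.04462·13.6/0.163 + 0.51]·(1150·9.009²/2) = [3.723 + 0.51]·4.667e+04 = 1.976e+05 Pa.
ΔP = 1.976e+05 Pa = 1.98 bar.

ΔP ≈ 1.98 bar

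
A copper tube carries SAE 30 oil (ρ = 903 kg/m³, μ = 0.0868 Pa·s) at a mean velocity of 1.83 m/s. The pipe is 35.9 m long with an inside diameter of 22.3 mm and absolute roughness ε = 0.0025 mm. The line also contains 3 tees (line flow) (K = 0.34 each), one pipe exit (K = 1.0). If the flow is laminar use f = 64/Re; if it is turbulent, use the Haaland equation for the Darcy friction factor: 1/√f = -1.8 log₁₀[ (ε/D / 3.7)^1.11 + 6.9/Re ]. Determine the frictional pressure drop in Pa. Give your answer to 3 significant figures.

ΔP ≈ 370000 Pa

Reynolds number Re = ρVD/μ = 903 · 1.83 · 0.0223 / 0.0868 = 424.5.
Re < 2300 → laminar flow, so f = 64/Re = 64/424.5 = 0.1507 (the turbulent correlation is not needed).
Total minor-loss coefficient ΣK = 3·0.34 + 1·1 = 2.02.
ΔP = [f·L/D + ΣK]·(ρV²/2) = [0.1507·35.9/0.0223 + 2.02]·(903·1.83²/2) = [242.7 + 2.02]·1512 = 3.7e+05 Pa.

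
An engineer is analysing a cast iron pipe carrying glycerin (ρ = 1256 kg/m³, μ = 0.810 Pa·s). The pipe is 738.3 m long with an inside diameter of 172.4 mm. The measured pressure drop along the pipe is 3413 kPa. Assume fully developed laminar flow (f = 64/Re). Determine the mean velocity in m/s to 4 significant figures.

For laminar flow, f = 64/Re with Re = ρVD/μ, so Darcy-Weisbach reduces to ΔP = 32μLV/D². Solving for V: V = ΔP·D²/(32μL) = 3.413e+06·(0.1724)²/(32·0.81·738.3) = 5.301 m/s.
Check: Re = ρVD/μ = 1256·5.301·0.1724/0.81 = 1417 < 2300, so the laminar assumption holds.

V ≈ 5.301 m/s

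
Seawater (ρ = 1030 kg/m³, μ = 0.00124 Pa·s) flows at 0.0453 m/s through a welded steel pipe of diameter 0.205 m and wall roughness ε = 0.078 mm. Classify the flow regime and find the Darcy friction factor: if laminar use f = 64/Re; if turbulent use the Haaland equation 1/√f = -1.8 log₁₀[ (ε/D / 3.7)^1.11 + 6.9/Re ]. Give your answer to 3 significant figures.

f ≈ 0.0336

Re = ρVD/μ = 1030·0.0453·0.205/0.00124 = 7714.
Re > 4000 → turbulent. ε/D = 7.8e-05/0.205 = 0.00038; Haaland: 1/√f = -1.8 log₁₀[3.75e-05 + 0.000895] = 5.455, so f = 0.0336.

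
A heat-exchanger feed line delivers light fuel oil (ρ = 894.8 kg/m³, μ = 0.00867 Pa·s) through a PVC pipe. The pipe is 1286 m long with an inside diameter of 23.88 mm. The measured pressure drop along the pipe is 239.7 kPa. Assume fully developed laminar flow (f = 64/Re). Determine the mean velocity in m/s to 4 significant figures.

For laminar flow, f = 64/Re with Re = ρVD/μ, so Darcy-Weisbach reduces to ΔP = 32μLV/D². Solving for V: V = ΔP·D²/(32μL) = 2.397e+05·(0.02388)²/(32·0.00867·1286) = 0.3831 m/s.
Check: Re = ρVD/μ = 894.8·0.3831·0.02388/0.00867 = 944.2 < 2300, so the laminar assumption holds.

V ≈ 0.3831 m/s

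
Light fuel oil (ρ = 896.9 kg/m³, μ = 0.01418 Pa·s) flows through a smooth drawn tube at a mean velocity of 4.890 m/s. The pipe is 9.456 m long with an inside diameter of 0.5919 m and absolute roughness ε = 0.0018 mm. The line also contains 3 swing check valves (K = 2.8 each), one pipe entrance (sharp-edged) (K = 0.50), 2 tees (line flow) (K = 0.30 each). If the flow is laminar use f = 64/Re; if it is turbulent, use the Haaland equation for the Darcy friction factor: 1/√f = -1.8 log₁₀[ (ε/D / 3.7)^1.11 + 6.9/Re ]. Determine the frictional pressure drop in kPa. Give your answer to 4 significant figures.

ΔP ≈ 104.6 kPa

Reynolds number Re = ρVD/μ = 896.9 · 4.89 · 0.5919 / 0.0142 = 1.831e+05.
Re > 4000 → turbulent. Relative roughness ε/D = 1.8e-06/0.5919 = 3.04e-06. Haaland: 1/√f = -1.8 log₁₀[(3.04e-06/3.7)^1.11 + 6.9/1.831e+05] = -1.8 log₁₀[1.76e-07 + 3.77e-05] = 7.959, so f = 0.01579.
Total minor-loss coefficient ΣK = 3·2.8 + 1·0.5 + 2·0.3 = 9.5.
ΔP = [f·L/D + ΣK]·(ρV²/2) = [0.01579·9.456/0.5919 + 9.5]·(896.9·4.89²/2) = [0.2522 + 9.5]·1.072e+04 = 1.046e+05 Pa.
ΔP = 1.046e+05 Pa = 104.6 kPa.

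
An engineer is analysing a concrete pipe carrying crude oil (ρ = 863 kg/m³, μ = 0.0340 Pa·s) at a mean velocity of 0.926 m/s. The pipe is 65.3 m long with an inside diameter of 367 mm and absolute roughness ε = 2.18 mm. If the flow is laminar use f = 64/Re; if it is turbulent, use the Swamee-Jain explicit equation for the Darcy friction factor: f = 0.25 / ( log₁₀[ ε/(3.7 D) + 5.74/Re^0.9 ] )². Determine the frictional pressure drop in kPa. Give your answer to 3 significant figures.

Reynolds number Re = ρVD/μ = 863 · 0.926 · 0.367 / 0.034 = 8626.
Re > 4000 → turbulent. Relative roughness ε/D = 0.00218/0.367 = 0.00594. Swamee-Jain: f = 0.25/(log₁₀[0.00594/3.7 + 5.74/8626^0.9])² = 0.25/(log₁₀[0.00161 + 0.00165])² = 0.25/(-2.488)² = 0.04039.
Darcy-Weisbach: ΔP = f(L/D)(ρV²/2) = 0.04039·(65.3/0.367)·(863·0.926²/2) = 0.04039·177.9·370 = 2659 Pa.
ΔP = 2659 Pa = 2.66 kPa.

ΔP ≈ 2.66 kPa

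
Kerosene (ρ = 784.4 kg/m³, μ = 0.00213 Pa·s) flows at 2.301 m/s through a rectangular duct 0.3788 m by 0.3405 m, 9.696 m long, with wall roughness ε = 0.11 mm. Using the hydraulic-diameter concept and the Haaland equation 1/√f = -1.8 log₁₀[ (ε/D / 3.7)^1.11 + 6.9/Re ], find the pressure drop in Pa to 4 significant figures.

Hydraulic diameter D_h = 4A/P = 4·(0.3788·0.3405)/(2·(0.3788+0.3405)) = 0.5159/1.439 = 0.3586 m.
Re = ρVD_h/μ = 784.4·2.301·0.3586/0.00213 = 3.039e+05.
ε/D_h = 0.00011/0.3586 = 0.000307; Haaland gives 1/√f = -1.8 log₁₀[2.95e-05+2.27e-05] = 7.708, so f = 0.01683.
ΔP = f(L/D_h)(ρV²/2) = 0.01683·9.696/0.3586·2077 = 944.9 Pa.

ΔP ≈ 944.9 Pa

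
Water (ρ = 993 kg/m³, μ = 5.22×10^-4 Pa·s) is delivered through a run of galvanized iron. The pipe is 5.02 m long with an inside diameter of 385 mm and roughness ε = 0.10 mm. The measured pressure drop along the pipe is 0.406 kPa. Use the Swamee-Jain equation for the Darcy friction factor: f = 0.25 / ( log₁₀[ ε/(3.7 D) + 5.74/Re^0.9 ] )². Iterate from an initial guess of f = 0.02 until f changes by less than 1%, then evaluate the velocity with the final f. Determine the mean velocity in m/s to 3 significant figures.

Rearranging Darcy-Weisbach: V = √(2·ΔP·D/(f·L·ρ)). With ε/D = 0.0001/0.385 = 0.00026, iterate starting from f = 0.02:
  f = 0.02 → V = √(2·406·0.385/(0.02·5.02·993)) = 1.771 m/s; Re = ρVD/μ = 1.297e+06; f → 0.01521
  f = 0.01521 → V = 2.031 m/s; Re = 1.487e+06; f → 0.01513
Converged (Δf/f < 1%). With the final f = 0.01513: V = √(2·406·0.385/(0.01513·5.02·993)) = 2.036 m/s.

V ≈ 2.04 m/s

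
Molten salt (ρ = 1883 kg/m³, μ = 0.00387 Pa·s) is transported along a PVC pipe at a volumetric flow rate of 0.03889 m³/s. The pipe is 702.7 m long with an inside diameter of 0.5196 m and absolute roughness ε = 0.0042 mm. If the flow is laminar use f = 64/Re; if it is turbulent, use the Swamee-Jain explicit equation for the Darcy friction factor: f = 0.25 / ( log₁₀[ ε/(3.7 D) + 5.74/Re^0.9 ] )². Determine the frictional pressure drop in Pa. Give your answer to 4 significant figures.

ΔP ≈ 905.8 Pa

Cross-sectional area A = πD²/4 = π(0.5196)²/4 = 0.212 m²; mean velocity V = Q/A = 0.03889/0.212 = 0.1834 m/s.
Reynolds number Re = ρVD/μ = 1883 · 0.1834 · 0.5196 / 0.00387 = 4.637e+04.
Re > 4000 → turbulent. Relative roughness ε/D = 4.2e-06/0.5196 = 8.08e-06. Swamee-Jain: f = 0.25/(log₁₀[8.08e-06/3.7 + 5.74/4.637e+04^0.9])² = 0.25/(log₁₀[2.18e-06 + 0.000363])² = 0.25/(-3.438)² = 0.02115.
Darcy-Weisbach: ΔP = f(L/D)(ρV²/2) = 0.02115·(702.7/0.5196)·(1883·0.1834²/2) = 0.02115·1352·31.67 = 905.8 Pa.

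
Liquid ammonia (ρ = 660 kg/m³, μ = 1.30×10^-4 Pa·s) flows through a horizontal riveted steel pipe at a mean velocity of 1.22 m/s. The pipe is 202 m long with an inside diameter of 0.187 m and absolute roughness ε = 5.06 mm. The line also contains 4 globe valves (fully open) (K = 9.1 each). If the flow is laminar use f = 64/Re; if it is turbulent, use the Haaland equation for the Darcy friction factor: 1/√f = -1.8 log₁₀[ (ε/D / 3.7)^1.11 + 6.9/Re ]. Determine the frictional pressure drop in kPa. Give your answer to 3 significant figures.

ΔP ≈ 47.0 kPa

Reynolds number Re = ρVD/μ = 660 · 1.22 · 0.187 / 0.00013 = 1.158e+06.
Re > 4000 → turbulent. Relative roughness ε/D = 0.00506/0.187 = 0.0271. Haaland: 1/√f = -1.8 log₁₀[(0.0271/3.7)^1.11 + 6.9/1.158e+06] = -1.8 log₁₀[0.00426 + 5.96e-06] = 4.266, so f = 0.05494.
Total minor-loss coefficient ΣK = 4·9.1 = 36.4.
ΔP = [f·L/D + ΣK]·(ρV²/2) = [0.05494·202/0.187 + 36.4]·(660·1.22²/2) = [59.34 + 36.4]·491.2 = 4.703e+04 Pa.
ΔP = 4.703e+04 Pa = 47.0 kPa.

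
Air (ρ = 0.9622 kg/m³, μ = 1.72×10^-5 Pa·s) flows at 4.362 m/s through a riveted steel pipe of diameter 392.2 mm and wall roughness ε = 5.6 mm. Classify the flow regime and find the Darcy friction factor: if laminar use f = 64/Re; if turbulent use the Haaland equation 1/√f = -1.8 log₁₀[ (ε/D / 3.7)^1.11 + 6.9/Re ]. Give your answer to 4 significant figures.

Re = ρVD/μ = 0.9622·4.362·0.3922/1.72e-05 = 9.57e+04.
Re > 4000 → turbulent. ε/D = 0.0056/0.3922 = 0.0143; Haaland: 1/√f = -1.8 log₁₀[0.00209 + 7.21e-05] = 4.796, so f = 0.04348.

f ≈ 0.04348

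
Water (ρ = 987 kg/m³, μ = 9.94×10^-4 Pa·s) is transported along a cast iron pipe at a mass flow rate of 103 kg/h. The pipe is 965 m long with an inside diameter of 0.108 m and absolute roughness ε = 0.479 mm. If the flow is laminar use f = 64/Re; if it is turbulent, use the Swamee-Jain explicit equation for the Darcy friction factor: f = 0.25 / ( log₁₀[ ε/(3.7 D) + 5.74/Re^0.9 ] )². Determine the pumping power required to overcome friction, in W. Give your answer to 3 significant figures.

P ≈ 2.41×10^-4 W

ṁ = 103 kg/h = 103/3600 = 0.02861 kg/s.
A = πD²/4 = π(0.108)²/4 = 0.009161 m²; mean velocity V = ṁ/(ρA) = 0.02861/(987 · 0.009161) = 0.003164 m/s.
Reynolds number Re = ρVD/μ = 987 · 0.003164 · 0.108 / 0.000994 = 339.3.
Re < 2300 → laminar flow, so f = 64/Re = 64/339.3 = 0.1886 (the turbulent correlation is not needed).
Darcy-Weisbach: ΔP = f(L/D)(ρV²/2) = 0.1886·(965/0.108)·(987·0.003164²/2) = 0.1886·8935·0.004941 = 8.327 Pa.
Q = ṁ/ρ = 0.02861/987 = 2.899e-05 m³/s.
Pumping power P = QΔP = 2.899e-05·8.327 = 2.414×10^-4 W = 2.41×10^-4 W.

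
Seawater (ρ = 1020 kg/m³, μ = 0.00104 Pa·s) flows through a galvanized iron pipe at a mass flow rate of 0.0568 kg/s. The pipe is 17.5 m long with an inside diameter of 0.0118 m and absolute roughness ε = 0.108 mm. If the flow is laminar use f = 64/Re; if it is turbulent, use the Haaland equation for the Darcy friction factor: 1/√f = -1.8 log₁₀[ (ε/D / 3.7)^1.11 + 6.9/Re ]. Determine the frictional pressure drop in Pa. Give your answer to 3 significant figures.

ΔP ≈ 8880 Pa

A = πD²/4 = π(0.0118)²/4 = 0.0001094 m²; mean velocity V = ṁ/(ρA) = 0.0568/(1020 · 0.0001094) = 0.5092 m/s.
Reynolds number Re = ρVD/μ = 1020 · 0.5092 · 0.0118 / 0.00104 = 5893.
Re > 4000 → turbulent. Relative roughness ε/D = 0.000108/0.0118 = 0.00915. Haaland: 1/√f = -1.8 log₁₀[(0.00915/3.7)^1.11 + 6.9/5893] = -1.8 log₁₀[0.00128 + 0.00117] = 4.7, so f = 0.04527.
Darcy-Weisbach: ΔP = f(L/D)(ρV²/2) = 0.04527·(17.5/0.0118)·(1020·0.5092²/2) = 0.04527·1483·132.2 = 8879 Pa.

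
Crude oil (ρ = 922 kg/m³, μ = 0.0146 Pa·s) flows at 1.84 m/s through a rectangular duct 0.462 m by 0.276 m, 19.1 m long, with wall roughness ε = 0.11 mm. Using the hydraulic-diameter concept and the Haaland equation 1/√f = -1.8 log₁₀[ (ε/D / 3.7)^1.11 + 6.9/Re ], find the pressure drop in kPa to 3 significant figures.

ΔP ≈ 1.95 kPa

Hydraulic diameter D_h = 4A/P = 4·(0.462·0.276)/(2·(0.462+0.276)) = 0.51/1.476 = 0.3456 m.
Re = ρVD_h/μ = 922·1.84·0.3456/0.0146 = 4.015e+04.
ε/D_h = 0.00011/0.3456 = 0.000318; Haaland gives 1/√f = -1.8 log₁₀[3.07e-05+0.000172] = 6.648, so f = 0.02263.
ΔP = f(L/D_h)(ρV²/2) = 0.02263·19.1/0.3456·1561 = 1952 Pa.
ΔP = 1.95 kPa.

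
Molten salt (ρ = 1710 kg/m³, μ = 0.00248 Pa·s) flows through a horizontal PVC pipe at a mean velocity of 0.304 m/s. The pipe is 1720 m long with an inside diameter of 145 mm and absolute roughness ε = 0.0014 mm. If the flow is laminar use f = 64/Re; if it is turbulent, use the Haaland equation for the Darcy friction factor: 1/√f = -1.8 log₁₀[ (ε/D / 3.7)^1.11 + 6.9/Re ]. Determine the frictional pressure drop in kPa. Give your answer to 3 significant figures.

ΔP ≈ 21.8 kPa

Reynolds number Re = ρVD/μ = 1710 · 0.304 · 0.145 / 0.00248 = 3.039e+04.
Re > 4000 → turbulent. Relative roughness ε/D = 1.4e-06/0.145 = 9.66e-06. Haaland: 1/√f = -1.8 log₁₀[(9.66e-06/3.7)^1.11 + 6.9/3.039e+04] = -1.8 log₁₀[6.34e-07 + 0.000227] = 6.557, so f = 0.02326.
Darcy-Weisbach: ΔP = f(L/D)(ρV²/2) = 0.02326·(1720/0.145)·(1710·0.304²/2) = 0.02326·1.186e+04·79.02 = 2.18e+04 Pa.
ΔP = 2.18e+04 Pa = 21.8 kPa.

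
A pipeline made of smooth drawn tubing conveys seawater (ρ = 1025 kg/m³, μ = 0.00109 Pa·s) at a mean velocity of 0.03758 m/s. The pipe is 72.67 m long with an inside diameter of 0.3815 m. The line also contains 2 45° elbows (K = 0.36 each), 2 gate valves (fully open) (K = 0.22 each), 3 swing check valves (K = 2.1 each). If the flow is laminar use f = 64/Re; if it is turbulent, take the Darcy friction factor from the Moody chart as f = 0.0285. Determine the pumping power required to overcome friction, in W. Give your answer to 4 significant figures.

Reynolds number Re = ρVD/μ = 1025 · 0.03758 · 0.3815 / 0.00109 = 1.348e+04.
Re > 4000 → turbulent; use the Moody-chart value f = 0.0285.
Total minor-loss coefficient ΣK = 2·0.36 + 2·0.22 + 3·2.1 = 7.46.
ΔP = [f·L/D + ΣK]·(ρV²/2) = [0.0285·72.67/0.3815 + 7.46]·(1025·0.03758²/2) = [5.429 + 7.46]·0.7238 = 9.329 Pa.
Q = V·A = 0.03758·0.1143 = 0.004296 m³/s.
Pumping power P = QΔP = 0.004296·9.329 = 0.040073 W = 0.04007 W.

P ≈ 0.04007 W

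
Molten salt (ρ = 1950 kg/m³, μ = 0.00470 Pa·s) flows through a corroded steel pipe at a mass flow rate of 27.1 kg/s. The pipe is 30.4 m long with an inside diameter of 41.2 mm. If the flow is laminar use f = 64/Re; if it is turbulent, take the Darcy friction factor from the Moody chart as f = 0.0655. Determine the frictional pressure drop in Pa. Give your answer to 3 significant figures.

ΔP ≈ 5.12×10^6 Pa

A = πD²/4 = π(0.0412)²/4 = 0.001333 m²; mean velocity V = ṁ/(ρA) = 27.1/(1950 · 0.001333) = 10.42 m/s.
Reynolds number Re = ρVD/μ = 1950 · 10.42 · 0.0412 / 0.0047 = 1.782e+05.
Re > 4000 → turbulent; use the Moody-chart value f = 0.0655.
Darcy-Weisbach: ΔP = f(L/D)(ρV²/2) = 0.0655·(30.4/0.0412)·(1950·10.42²/2) = 0.0655·737.9·1.06e+05 = 5.121e+06 Pa.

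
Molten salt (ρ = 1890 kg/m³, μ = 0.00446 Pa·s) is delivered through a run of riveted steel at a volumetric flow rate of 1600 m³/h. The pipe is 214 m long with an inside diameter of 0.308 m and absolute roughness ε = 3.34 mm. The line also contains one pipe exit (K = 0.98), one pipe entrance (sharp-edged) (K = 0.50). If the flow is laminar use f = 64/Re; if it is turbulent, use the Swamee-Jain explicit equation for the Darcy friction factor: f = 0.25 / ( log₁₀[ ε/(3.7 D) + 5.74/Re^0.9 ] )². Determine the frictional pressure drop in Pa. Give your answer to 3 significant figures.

Q = 1600 m³/h = 1600/3600 = 0.4444 m³/s.
Cross-sectional area A = πD²/4 = π(0.308)²/4 = 0.07451 m²; mean velocity V = Q/A = 0.4444/0.07451 = 5.965 m/s.
Reynolds number Re = ρVD/μ = 1890 · 5.965 · 0.308 / 0.00446 = 7.786e+05.
Re > 4000 → turbulent. Relative roughness ε/D = 0.00334/0.308 = 0.0108. Swamee-Jain: f = 0.25/(log₁₀[0.0108/3.7 + 5.74/7.786e+05^0.9])² = 0.25/(log₁₀[0.00293 + 2.86e-05])² = 0.25/(-2.529)² = 0.03909.
Total minor-loss coefficient ΣK = 1·0.98 + 1·0.5 = 1.48.
ΔP = [f·L/D + ΣK]·(ρV²/2) = [0.03909·214/0.308 + 1.48]·(1890·5.965²/2) = [27.16 + 1.48]·3.363e+04 = 9.632e+05 Pa.

ΔP ≈ 963000 Pa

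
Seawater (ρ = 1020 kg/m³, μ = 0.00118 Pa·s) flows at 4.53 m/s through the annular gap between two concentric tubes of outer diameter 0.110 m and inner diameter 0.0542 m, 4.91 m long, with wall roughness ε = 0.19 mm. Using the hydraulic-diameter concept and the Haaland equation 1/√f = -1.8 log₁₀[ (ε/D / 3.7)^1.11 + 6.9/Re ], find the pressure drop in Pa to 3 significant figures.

Hydraulic diameter D_h = 4A/P = D_o - D_i = 0.11 - 0.0542 = 0.0558 m.
Re = ρVD_h/μ = 1020·4.53·0.0558/0.00118 = 2.185e+05.
ε/D_h = 0.00019/0.0558 = 0.00341; Haaland gives 1/√f = -1.8 log₁₀[0.000427+3.16e-05] = 6.01, so f = 0.02768.
ΔP = f(L/D_h)(ρV²/2) = 0.02768·4.91/0.0558·1.047e+04 = 2.549e+04 Pa.

ΔP ≈ 25500 Pa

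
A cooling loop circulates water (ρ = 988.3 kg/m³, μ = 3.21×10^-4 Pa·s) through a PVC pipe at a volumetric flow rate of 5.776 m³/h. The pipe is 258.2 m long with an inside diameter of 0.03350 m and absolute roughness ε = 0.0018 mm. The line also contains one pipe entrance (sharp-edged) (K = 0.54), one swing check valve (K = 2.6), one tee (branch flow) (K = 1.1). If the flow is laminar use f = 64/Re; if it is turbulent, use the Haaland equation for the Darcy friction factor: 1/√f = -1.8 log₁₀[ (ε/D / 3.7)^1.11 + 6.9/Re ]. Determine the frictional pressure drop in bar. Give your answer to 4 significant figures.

ΔP ≈ 2.093 bar

Q = 5.776 m³/h = 5.776/3600 = 0.001604 m³/s.
Cross-sectional area A = πD²/4 = π(0.0335)²/4 = 0.0008814 m²; mean velocity V = Q/A = 0.001604/0.0008814 = 1.82 m/s.
Reynolds number Re = ρVD/μ = 988.3 · 1.82 · 0.0335 / 0.000321 = 1.877e+05.
Re > 4000 → turbulent. Relative roughness ε/D = 1.8e-06/0.0335 = 5.37e-05. Haaland: 1/√f = -1.8 log₁₀[(5.37e-05/3.7)^1.11 + 6.9/1.877e+05] = -1.8 log₁₀[4.26e-06 + 3.68e-05] = 7.897, so f = 0.01604.
Total minor-loss coefficient ΣK = 1·0.54 + 1·2.6 + 1·1.1 = 4.24.
ΔP = [f·L/D + ΣK]·(ρV²/2) = [0.01604·258.2/0.0335 + 4.24]·(988.3·1.82²/2) = [123.6 + 4.24]·1637 = 2.093e+05 Pa.
ΔP = 2.093e+05 Pa = 2.093 bar.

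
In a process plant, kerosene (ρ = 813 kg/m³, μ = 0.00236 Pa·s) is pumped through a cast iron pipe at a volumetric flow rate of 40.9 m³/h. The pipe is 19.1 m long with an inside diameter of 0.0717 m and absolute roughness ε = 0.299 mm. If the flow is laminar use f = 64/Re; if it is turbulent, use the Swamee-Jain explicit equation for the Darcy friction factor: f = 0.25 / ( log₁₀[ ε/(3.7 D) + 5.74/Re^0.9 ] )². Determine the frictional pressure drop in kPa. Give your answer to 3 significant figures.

Q = 40.9 m³/h = 40.9/3600 = 0.01136 m³/s.
Cross-sectional area A = πD²/4 = π(0.0717)²/4 = 0.004038 m²; mean velocity V = Q/A = 0.01136/0.004038 = 2.814 m/s.
Reynolds number Re = ρVD/μ = 813 · 2.814 · 0.0717 / 0.00236 = 6.95e+04.
Re > 4000 → turbulent. Relative roughness ε/D = 0.000299/0.0717 = 0.00417. Swamee-Jain: f = 0.25/(log₁₀[0.00417/3.7 + 5.74/6.95e+04^0.9])² = 0.25/(log₁₀[0.00113 + 0.000252])² = 0.25/(-2.86)² = 0.03055.
Darcy-Weisbach: ΔP = f(L/D)(ρV²/2) = 0.03055·(19.1/0.0717)·(813·2.814²/2) = 0.03055·266.4·3218 = 2.62e+04 Pa.
ΔP = 2.62e+04 Pa = 26.2 kPa.

ΔP ≈ 26.2 kPa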